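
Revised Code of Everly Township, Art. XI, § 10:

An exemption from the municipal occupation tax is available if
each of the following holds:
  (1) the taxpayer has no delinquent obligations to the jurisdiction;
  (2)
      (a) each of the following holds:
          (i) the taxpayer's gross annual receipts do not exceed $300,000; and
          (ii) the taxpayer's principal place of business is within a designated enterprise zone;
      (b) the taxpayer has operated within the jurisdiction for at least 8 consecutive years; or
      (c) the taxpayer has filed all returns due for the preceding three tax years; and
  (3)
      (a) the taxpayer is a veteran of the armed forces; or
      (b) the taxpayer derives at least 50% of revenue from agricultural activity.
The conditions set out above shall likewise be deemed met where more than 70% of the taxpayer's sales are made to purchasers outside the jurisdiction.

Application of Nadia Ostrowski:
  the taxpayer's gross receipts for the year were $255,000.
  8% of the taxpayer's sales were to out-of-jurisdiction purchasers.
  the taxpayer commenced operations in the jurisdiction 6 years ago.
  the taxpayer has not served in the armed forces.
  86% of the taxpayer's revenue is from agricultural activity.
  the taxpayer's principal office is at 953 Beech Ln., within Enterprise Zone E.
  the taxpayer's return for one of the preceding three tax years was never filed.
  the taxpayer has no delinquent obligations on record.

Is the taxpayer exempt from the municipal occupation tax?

Yes — exempt.

(1) no delinquency — satisfied.
(i) receipts ≤ $300,000 — satisfied.
(ii) in enterprise zone — satisfied.
(a): T AND T → true.
(b) ≥ 8 yrs in jurisdiction — fails.
(c) returns current — not met.
So (2) is satisfied (T OR F OR F).
(a) veteran — not met.
(b) ≥50% agricultural — satisfied.
(3): F OR T → true.
Overall = T AND T AND T = true.
Exception (>70% out-of-jur. sales) — not satisfied.
Result: main true OR exception false → true.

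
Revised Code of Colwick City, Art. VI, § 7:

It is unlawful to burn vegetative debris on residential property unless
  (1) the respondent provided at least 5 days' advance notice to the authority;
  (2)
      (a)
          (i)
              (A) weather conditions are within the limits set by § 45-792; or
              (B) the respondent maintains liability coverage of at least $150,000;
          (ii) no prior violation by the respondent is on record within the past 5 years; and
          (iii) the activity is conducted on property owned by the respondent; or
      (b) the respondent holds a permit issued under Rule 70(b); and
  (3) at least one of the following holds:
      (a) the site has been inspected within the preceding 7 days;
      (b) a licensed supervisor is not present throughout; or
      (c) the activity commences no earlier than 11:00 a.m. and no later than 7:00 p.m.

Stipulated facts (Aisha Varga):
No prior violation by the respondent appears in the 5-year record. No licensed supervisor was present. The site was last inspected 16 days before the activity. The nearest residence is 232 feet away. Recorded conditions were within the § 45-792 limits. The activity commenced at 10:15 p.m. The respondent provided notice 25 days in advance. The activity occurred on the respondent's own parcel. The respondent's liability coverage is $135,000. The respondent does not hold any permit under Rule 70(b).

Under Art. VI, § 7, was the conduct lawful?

(1) ≥5 days' notice — met.
(A) weather ok — holds.
(B) coverage ≥ $150,000 — fails.
(i) = T OR F = true.
(ii) no prior violation — met.
(iii) own property — met.
(a): T AND T AND T → true.
(b) holds permit — not met.
So (2) is satisfied (T OR F).
(a) site inspected — not satisfied.
(b) not (supervisor present) — satisfied.
(c) start within hours — not met.
(3) = F OR T OR F = true.
Overall = T AND T AND T = true.

Yes — lawful.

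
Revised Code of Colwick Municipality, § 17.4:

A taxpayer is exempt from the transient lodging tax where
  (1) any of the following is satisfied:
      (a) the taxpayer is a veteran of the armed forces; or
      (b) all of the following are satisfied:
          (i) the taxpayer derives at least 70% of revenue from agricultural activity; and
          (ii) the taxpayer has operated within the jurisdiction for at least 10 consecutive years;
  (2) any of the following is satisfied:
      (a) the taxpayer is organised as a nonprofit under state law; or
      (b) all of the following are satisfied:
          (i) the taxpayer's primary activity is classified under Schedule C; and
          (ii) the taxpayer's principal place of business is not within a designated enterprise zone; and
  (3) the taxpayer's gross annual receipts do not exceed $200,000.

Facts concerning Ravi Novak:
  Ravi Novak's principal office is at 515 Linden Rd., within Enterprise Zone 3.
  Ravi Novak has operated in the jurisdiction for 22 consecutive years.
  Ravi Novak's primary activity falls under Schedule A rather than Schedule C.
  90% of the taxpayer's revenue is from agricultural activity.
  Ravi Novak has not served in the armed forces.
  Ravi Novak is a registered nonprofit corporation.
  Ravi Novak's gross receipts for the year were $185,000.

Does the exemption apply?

Yes — exempt.

(a) veteran — fails.
(i) ≥70% agricultural — holds.
(ii) ≥ 10 yrs in jurisdiction — holds.
(b): T AND T → true.
(1) = F OR T = true.
(a) nonprofit — satisfied.
(i) Schedule C activity — fails.
(ii) not (in enterprise zone) — not met.
So (b) is not satisfied (F AND F).
(2) = T OR F = true.
(3) receipts ≤ $200,000 — holds.
Overall = T AND T AND T = true.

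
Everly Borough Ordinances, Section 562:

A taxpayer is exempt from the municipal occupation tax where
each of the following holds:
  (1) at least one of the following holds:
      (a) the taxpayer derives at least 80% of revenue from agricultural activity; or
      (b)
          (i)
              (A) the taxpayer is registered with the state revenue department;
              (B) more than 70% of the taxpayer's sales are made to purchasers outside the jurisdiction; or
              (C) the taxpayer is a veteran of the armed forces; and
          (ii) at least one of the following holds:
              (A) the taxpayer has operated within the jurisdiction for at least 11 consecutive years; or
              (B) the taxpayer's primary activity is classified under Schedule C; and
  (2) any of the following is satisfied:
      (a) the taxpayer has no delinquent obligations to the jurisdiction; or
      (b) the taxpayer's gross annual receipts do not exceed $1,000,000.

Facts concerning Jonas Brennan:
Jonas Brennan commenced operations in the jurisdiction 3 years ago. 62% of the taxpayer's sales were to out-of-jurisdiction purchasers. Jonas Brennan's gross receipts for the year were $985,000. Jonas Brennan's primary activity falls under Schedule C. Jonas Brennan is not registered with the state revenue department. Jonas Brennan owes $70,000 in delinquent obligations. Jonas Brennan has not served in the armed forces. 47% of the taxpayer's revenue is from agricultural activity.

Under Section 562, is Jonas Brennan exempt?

No — not exempt.

(a) ≥80% agricultural — not met.
(A) state-registered — not satisfied.
(B) >70% out-of-jur. sales — not satisfied.
(C) veteran — not met.
(i) = F OR F OR F = false.
(A) ≥ 11 yrs in jurisdiction — not met.
(B) Schedule C activity — satisfied.
(ii) = F OR T = true.
(b): F AND T → false.
(1): F OR F → false.
(a) no delinquency — not met.
(b) receipts ≤ $1,000,000 — holds.
(2): F OR T → true.
So Overall is not satisfied (F AND T).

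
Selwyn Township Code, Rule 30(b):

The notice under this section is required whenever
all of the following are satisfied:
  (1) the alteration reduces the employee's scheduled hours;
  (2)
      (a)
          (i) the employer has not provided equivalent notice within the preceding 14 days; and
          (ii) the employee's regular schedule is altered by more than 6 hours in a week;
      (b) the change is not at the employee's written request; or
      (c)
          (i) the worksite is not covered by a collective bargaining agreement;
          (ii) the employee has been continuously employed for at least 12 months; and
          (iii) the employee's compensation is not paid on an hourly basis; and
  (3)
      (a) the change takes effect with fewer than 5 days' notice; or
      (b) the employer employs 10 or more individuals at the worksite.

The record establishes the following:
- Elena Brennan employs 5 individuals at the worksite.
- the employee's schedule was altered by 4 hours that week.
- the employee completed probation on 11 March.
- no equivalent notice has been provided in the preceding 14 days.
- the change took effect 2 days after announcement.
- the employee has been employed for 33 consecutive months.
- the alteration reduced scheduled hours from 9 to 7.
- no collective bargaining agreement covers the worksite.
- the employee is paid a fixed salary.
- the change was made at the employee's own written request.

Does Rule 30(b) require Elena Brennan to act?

(1) hours reduced — holds.
(i) no recent notice — satisfied.
(ii) schedule shift > 6h — not met.
So (a) is not satisfied (T AND F).
(b) not employee-requested — not met.
(i) no CBA — satisfied.
(ii) tenure ≥ 12 mo. — satisfied.
(iii) not (hourly-paid) — satisfied.
(c): T AND T AND T → true.
So (2) is satisfied (F OR F OR T).
(a) < 5 days' notice — met.
(b) ≥ 10 at site — not met.
(3) = T OR F = true.
Overall = T AND T AND T = true.

Yes — required.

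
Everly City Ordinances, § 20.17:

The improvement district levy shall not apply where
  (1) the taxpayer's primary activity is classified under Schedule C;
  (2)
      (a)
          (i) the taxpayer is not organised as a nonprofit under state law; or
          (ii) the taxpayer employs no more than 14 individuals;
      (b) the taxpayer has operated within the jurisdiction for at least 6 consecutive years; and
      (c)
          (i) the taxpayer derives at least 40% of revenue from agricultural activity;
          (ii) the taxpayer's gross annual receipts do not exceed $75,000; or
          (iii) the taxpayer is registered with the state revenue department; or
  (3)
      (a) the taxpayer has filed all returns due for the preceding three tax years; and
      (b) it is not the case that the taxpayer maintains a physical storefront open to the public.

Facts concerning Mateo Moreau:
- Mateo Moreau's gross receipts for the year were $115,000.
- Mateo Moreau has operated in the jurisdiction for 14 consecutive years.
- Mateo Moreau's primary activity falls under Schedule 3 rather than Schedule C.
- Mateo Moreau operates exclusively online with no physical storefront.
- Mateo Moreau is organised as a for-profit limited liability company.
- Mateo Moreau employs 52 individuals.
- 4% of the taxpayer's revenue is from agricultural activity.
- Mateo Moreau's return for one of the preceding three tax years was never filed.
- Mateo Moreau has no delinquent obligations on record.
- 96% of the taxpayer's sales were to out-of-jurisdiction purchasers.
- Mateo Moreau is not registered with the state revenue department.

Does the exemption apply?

No — not exempt.

(1) Schedule C activity — not satisfied.
(i) not (nonprofit) — met.
(ii) ≤ 14 employees — not met.
So (a) is satisfied (T OR F).
(b) ≥ 6 yrs in jurisdiction — satisfied.
(i) ≥40% agricultural — not met.
(ii) receipts ≤ $75,000 — not met.
(iii) state-registered — fails.
So (c) is not satisfied (F OR F OR F).
So (2) is not satisfied (T AND T AND F).
(a) returns current — not met.
(b) not (has storefront) — satisfied.
(3) = F AND T = false.
So Overall is not satisfied (F OR F OR F).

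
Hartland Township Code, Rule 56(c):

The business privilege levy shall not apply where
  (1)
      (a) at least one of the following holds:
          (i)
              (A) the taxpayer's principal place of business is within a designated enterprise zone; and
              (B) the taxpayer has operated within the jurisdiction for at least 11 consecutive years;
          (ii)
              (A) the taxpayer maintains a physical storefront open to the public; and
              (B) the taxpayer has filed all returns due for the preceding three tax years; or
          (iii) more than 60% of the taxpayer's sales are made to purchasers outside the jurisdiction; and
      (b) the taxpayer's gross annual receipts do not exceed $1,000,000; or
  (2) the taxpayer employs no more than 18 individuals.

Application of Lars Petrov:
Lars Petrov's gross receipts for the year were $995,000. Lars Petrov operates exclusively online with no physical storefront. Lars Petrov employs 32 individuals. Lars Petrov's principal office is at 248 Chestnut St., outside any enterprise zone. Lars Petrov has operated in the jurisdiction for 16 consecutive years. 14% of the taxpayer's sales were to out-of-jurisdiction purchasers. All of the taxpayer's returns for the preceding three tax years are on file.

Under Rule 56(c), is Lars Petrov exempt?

No — not exempt.

(A) in enterprise zone — not met.
(B) ≥ 11 yrs in jurisdiction — satisfied.
So (i) is not satisfied (F AND T).
(A) has storefront — not met.
(B) returns current — holds.
So (ii) is not satisfied (F AND T).
(iii) >60% out-of-jur. sales — not met.
(a): F OR F OR F → false.
(b) receipts ≤ $1,000,000 — met.
(1) = F AND T = false.
(2) ≤ 18 employees — fails.
So Overall is not satisfied (F OR F).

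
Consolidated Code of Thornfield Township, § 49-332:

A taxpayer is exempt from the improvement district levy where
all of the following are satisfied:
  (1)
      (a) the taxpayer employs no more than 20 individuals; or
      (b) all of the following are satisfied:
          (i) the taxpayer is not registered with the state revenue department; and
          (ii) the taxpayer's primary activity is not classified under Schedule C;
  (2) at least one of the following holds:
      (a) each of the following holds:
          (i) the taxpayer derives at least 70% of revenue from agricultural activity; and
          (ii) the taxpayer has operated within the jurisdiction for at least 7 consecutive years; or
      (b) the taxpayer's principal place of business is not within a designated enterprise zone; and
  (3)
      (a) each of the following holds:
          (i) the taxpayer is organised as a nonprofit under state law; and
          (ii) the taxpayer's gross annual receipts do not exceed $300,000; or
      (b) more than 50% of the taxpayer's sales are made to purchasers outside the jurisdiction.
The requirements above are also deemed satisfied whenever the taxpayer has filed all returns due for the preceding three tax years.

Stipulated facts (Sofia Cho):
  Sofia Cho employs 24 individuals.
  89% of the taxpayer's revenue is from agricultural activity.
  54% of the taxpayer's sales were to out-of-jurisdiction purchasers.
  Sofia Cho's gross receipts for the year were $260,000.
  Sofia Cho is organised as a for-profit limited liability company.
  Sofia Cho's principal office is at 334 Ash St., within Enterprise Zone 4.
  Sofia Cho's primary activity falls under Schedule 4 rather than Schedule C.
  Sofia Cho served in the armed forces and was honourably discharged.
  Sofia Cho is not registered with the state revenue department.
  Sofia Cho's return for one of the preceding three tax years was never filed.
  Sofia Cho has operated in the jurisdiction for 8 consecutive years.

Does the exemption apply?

Yes — exempt.

(a) ≤ 20 employees — not satisfied.
(i) not (state-registered) — met.
(ii) not (Schedule C activity) — holds.
(b) = T AND T = true.
(1) = F OR T = true.
(i) ≥70% agricultural — met.
(ii) ≥ 7 yrs in jurisdiction — holds.
(a): T AND T → true.
(b) not (in enterprise zone) — not met.
(2): T OR F → true.
(i) nonprofit — not satisfied.
(ii) receipts ≤ $300,000 — met.
(a) = F AND T = false.
(b) >50% out-of-jur. sales — satisfied.
So (3) is satisfied (F OR T).
Overall = T AND T AND T = true.
Exception (returns current) — not satisfied.
Result: main true OR exception false → true.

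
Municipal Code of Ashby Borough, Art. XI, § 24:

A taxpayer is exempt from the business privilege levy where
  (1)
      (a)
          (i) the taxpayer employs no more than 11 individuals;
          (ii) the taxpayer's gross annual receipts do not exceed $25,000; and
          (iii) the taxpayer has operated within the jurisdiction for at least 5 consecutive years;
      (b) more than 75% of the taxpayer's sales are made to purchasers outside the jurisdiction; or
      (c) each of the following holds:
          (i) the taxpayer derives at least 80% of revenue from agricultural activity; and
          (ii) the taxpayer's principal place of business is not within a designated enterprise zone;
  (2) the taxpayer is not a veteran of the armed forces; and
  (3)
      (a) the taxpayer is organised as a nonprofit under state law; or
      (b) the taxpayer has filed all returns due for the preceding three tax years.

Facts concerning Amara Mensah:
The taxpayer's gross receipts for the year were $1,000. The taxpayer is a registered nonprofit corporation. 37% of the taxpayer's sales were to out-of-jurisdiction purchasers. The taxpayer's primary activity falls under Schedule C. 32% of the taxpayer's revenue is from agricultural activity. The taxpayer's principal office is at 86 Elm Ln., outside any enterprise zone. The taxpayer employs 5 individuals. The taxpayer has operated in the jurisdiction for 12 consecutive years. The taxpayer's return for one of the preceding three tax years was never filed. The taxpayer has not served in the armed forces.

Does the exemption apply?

(i) ≤ 11 employees — holds.
(ii) receipts ≤ $25,000 — holds.
(iii) ≥ 5 yrs in jurisdiction — satisfied.
So (a) is satisfied (T AND T AND T).
(b) >75% out-of-jur. sales — fails.
(i) ≥80% agricultural — not satisfied.
(ii) not (in enterprise zone) — met.
(c): F AND T → false.
(1) = T OR F OR F = true.
(2) not (veteran) — satisfied.
(a) nonprofit — satisfied.
(b) returns current — not satisfied.
(3) = T OR F = true.
Overall: T AND T AND T → true.

Yes — exempt.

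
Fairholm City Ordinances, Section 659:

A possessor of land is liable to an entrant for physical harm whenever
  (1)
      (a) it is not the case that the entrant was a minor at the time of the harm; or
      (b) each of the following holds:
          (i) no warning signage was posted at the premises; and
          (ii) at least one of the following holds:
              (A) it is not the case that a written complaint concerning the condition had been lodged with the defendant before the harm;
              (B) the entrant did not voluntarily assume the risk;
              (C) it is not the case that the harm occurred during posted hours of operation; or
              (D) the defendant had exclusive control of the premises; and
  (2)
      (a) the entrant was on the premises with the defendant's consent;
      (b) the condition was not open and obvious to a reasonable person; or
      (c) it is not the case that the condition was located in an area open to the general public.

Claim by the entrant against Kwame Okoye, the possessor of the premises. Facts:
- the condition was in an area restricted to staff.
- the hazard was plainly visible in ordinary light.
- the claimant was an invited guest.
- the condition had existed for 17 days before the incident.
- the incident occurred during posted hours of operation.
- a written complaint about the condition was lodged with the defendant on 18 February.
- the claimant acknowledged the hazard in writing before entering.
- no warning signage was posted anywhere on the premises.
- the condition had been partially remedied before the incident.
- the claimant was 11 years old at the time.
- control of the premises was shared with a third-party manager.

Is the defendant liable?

No — not liable.

(a) not (entrant a minor) — not satisfied.
(i) no signage posted — holds.
(A) not (complaint lodged) — not satisfied.
(B) no assumed risk — not satisfied.
(C) not (during posted hours) — not met.
(D) exclusive control — not met.
(ii) = F OR F OR F OR F = false.
So (b) is not satisfied (T AND F).
(1): F OR F → false.
(a) consent to enter — holds.
(b) not open/obvious — not satisfied.
(c) not (public area) — satisfied.
(2) = T OR F OR T = true.
Overall: F AND T → false.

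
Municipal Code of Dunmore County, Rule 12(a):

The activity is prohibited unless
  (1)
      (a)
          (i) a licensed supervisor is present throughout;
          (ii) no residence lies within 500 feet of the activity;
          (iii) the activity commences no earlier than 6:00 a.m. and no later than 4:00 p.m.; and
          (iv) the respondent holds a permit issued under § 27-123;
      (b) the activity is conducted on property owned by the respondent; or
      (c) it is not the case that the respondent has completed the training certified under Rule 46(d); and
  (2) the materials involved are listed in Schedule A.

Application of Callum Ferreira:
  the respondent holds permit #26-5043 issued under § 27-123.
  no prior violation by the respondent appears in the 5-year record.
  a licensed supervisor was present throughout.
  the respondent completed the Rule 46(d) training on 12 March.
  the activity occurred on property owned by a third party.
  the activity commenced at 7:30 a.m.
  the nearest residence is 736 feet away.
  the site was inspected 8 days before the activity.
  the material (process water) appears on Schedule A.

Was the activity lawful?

(i) supervisor present — holds.
(ii) no residence in 500 ft — satisfied.
(iii) start within hours — holds.
(iv) holds permit — satisfied.
(a): T AND T AND T AND T → true.
(b) own property — fails.
(c) not (training certified) — not satisfied.
(1) = T OR F OR F = true.
(2) Schedule A material — holds.
Overall: T AND T → true.

Yes — lawful.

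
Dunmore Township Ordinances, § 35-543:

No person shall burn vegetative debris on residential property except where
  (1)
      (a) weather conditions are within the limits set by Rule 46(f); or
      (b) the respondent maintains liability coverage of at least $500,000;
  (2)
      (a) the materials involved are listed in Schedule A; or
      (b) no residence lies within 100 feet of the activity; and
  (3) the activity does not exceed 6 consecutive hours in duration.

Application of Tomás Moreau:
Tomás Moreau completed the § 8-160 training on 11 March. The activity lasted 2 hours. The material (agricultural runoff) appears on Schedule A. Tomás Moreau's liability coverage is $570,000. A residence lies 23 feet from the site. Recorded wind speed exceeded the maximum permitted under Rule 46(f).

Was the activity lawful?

(a) weather ok — not met.
(b) coverage ≥ $500,000 — holds.
(1) = F OR T = true.
(a) Schedule A material — satisfied.
(b) no residence in 100 ft — not satisfied.
(2): T OR F → true.
(3) ≤ 6 hrs duration — satisfied.
Overall: T AND T AND T → true.

Yes — lawful.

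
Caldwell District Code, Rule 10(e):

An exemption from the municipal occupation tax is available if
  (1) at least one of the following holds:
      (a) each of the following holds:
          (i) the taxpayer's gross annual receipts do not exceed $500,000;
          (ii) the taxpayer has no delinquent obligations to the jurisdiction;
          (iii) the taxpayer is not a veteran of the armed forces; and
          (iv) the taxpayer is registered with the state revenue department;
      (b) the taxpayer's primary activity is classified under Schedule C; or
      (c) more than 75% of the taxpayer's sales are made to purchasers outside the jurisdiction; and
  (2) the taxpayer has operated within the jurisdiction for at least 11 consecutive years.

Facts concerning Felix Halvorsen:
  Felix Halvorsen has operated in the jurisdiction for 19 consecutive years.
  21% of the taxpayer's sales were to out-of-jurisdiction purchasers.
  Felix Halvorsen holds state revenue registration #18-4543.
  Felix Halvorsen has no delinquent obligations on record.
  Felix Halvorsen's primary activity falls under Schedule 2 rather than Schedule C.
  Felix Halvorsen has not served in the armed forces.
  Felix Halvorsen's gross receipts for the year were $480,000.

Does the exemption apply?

(i) receipts ≤ $500,000 — satisfied.
(ii) no delinquency — met.
(iii) not (veteran) — met.
(iv) state-registered — met.
(a): T AND T AND T AND T → true.
(b) Schedule C activity — not met.
(c) >75% out-of-jur. sales — not satisfied.
So (1) is satisfied (T OR F OR F).
(2) ≥ 11 yrs in jurisdiction — met.
So Overall is satisfied (T AND T).

Yes — exempt.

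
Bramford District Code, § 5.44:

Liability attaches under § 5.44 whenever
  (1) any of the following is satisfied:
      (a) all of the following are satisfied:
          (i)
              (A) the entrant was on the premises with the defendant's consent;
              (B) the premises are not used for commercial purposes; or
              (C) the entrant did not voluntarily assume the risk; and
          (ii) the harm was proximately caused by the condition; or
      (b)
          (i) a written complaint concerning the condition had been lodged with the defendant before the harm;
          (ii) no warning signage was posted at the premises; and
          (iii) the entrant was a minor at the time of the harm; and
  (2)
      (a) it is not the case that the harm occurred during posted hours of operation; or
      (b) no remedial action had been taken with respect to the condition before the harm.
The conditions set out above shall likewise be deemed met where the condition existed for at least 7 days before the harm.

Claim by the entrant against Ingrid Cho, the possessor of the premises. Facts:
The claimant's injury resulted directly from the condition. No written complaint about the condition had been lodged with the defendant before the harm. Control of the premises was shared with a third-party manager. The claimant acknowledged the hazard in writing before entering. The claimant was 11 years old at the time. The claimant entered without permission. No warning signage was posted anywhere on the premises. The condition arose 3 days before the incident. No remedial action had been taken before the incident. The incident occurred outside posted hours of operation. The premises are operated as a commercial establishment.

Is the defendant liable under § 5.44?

No — not liable.

(A) consent to enter — not met.
(B) not (commercial use) — not satisfied.
(C) no assumed risk — not satisfied.
(i) = F OR F OR F = false.
(ii) proximate cause — met.
So (a) is not satisfied (F AND T).
(i) complaint lodged — fails.
(ii) no signage posted — met.
(iii) entrant a minor — satisfied.
(b): F AND T AND T → false.
So (1) is not satisfied (F OR F).
(a) not (during posted hours) — satisfied.
(b) no remedial action — met.
(2): T OR T → true.
So Overall is not satisfied (F AND T).
Exception (condition ≥7 days old) — not satisfied.
Result: main false OR exception false → false.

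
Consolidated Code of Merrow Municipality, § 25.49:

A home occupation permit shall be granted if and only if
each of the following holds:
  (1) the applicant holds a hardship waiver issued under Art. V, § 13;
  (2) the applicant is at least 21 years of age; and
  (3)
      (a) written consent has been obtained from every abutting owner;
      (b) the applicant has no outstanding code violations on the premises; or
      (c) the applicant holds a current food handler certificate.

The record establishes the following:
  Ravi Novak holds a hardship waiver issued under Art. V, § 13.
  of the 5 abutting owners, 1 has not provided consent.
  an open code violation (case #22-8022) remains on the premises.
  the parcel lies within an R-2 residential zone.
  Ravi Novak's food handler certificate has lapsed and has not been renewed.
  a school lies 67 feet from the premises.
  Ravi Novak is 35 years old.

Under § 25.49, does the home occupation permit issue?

No — denied.

(1) hardship waiver — satisfied.
(2) age ≥ 21 — met.
(a) all abutters consent — fails.
(b) no code violations — fails.
(c) food handler cert. — not satisfied.
(3) = F OR F OR F = false.
Overall: T AND T AND F → false.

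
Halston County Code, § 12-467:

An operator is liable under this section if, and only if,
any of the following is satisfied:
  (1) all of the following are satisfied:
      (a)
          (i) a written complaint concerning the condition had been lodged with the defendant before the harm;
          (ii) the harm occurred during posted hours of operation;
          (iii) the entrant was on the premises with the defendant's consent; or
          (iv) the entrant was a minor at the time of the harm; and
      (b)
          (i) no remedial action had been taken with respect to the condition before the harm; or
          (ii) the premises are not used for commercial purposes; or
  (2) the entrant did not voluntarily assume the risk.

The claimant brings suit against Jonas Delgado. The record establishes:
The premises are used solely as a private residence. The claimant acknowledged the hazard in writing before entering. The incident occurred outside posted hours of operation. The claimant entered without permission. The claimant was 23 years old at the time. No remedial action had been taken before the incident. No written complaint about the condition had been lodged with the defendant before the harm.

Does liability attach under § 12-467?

No — not liable.

(i) complaint lodged — not satisfied.
(ii) during posted hours — not satisfied.
(iii) consent to enter — not satisfied.
(iv) entrant a minor — not satisfied.
(a): F OR F OR F OR F → false.
(i) no remedial action — satisfied.
(ii) not (commercial use) — met.
(b) = T OR T = true.
So (1) is not satisfied (F AND T).
(2) no assumed risk — not satisfied.
Overall = F OR F = false.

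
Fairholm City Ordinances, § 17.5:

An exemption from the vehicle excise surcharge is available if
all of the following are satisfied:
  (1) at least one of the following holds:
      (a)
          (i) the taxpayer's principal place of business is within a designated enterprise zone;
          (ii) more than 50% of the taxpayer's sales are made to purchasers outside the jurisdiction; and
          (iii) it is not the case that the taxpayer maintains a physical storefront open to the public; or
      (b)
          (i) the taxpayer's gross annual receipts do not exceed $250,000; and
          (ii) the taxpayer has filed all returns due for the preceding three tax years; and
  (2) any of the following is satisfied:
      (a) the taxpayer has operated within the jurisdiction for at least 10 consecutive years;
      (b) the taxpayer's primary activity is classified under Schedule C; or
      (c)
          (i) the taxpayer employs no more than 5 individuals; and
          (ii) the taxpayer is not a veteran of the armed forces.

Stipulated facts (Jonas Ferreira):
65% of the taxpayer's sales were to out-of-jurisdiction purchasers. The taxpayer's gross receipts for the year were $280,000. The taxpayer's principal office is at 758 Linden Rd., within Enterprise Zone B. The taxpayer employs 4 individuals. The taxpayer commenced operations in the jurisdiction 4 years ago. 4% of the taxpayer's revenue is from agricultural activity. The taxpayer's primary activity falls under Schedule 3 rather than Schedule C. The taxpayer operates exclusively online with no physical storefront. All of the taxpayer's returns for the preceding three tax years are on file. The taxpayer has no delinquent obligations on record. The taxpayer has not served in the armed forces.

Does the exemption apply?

(i) in enterprise zone — holds.
(ii) >50% out-of-jur. sales — met.
(iii) not (has storefront) — met.
(a) = T AND T AND T = true.
(i) receipts ≤ $250,000 — not satisfied.
(ii) returns current — satisfied.
So (b) is not satisfied (F AND T).
(1): T OR F → true.
(a) ≥ 10 yrs in jurisdiction — not satisfied.
(b) Schedule C activity — fails.
(i) ≤ 5 employees — met.
(ii) not (veteran) — met.
(c): T AND T → true.
So (2) is satisfied (F OR F OR T).
Overall: T AND T → true.

Yes — exempt.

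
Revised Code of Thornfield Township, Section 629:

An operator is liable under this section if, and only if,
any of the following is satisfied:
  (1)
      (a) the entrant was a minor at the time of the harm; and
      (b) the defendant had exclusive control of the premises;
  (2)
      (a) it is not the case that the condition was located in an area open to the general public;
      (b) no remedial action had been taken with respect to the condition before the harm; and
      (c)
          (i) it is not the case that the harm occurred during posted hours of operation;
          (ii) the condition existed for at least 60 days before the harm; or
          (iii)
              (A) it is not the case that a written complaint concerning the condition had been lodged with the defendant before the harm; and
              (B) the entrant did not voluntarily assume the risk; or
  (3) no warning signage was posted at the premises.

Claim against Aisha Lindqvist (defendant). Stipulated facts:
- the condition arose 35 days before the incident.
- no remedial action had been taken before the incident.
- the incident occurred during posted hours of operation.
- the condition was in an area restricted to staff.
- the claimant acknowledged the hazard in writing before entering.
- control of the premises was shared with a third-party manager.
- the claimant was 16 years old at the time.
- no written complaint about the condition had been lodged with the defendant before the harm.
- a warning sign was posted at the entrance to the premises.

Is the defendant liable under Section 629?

(a) entrant a minor — holds.
(b) exclusive control — not satisfied.
(1) = T AND F = false.
(a) not (public area) — holds.
(b) no remedial action — met.
(i) not (during posted hours) — not satisfied.
(ii) condition ≥60 days old — not satisfied.
(A) not (complaint lodged) — holds.
(B) no assumed risk — not met.
So (iii) is not satisfied (T AND F).
(c) = F OR F OR F = false.
(2): T AND T AND F → false.
(3) no signage posted — not satisfied.
Overall = F OR F OR F = false.

No — not liable.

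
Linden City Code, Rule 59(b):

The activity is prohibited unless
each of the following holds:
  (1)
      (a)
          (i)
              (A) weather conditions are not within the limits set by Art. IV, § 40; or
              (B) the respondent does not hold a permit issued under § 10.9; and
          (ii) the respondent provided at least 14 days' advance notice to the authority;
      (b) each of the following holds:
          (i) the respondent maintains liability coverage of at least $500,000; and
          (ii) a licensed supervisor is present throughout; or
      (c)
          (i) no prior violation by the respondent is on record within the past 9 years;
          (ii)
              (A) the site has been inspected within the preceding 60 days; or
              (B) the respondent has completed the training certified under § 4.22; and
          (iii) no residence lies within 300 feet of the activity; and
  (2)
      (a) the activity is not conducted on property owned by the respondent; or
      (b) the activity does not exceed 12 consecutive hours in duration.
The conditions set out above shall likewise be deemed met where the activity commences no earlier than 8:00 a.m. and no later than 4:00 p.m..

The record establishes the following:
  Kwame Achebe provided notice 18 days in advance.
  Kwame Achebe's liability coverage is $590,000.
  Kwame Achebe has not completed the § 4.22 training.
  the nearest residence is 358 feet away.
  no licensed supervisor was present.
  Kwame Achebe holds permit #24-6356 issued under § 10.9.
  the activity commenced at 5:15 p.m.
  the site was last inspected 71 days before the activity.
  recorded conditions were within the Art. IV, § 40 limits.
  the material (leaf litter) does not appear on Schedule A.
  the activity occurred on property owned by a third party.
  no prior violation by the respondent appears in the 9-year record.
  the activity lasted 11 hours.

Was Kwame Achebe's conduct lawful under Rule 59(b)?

No — unlawful.

(A) not (weather ok) — not met.
(B) not (holds permit) — not met.
(i) = F OR F = false.
(ii) ≥14 days' notice — met.
So (a) is not satisfied (F AND T).
(i) coverage ≥ $500,000 — met.
(ii) supervisor present — fails.
So (b) is not satisfied (T AND F).
(i) no prior violation — holds.
(A) site inspected — not satisfied.
(B) training certified — fails.
(ii): F OR F → false.
(iii) no residence in 300 ft — holds.
So (c) is not satisfied (T AND F AND T).
(1) = F OR F OR F = false.
(a) not (own property) — satisfied.
(b) ≤ 12 hrs duration — met.
(2): T OR T → true.
Overall: F AND T → false.
Exception (start within hours) — not satisfied.
Result: main false OR exception false → false.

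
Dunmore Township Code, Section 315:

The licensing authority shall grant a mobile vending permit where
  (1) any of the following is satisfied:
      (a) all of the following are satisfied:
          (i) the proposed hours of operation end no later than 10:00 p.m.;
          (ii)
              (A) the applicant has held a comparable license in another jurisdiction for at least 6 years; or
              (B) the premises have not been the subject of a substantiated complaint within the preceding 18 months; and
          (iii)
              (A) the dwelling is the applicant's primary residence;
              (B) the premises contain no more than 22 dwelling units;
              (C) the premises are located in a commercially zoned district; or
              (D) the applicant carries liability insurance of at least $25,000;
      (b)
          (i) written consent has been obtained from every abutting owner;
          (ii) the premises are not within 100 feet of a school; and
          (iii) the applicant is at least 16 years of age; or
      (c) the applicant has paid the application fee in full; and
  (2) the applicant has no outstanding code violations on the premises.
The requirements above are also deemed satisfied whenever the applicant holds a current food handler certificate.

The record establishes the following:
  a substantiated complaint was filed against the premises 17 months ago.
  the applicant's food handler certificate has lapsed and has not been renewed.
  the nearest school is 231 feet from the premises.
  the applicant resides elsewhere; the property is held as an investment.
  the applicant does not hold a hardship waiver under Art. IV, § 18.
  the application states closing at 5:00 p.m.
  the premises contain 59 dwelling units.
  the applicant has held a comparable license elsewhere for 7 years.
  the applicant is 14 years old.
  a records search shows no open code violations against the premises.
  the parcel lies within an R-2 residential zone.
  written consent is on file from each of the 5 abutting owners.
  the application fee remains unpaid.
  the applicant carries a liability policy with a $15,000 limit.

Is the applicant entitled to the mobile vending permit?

No — denied.

(i) closes by 10 p.m. — satisfied.
(A) prior license ≥ 6 yr — holds.
(B) no complaint in 18 mo. — fails.
(ii) = T OR F = true.
(A) primary residence — fails.
(B) ≤ 22 units — fails.
(C) commercially zoned — not met.
(D) insurance ≥ $25,000 — not met.
So (iii) is not satisfied (F OR F OR F OR F).
(a): T AND T AND F → false.
(i) all abutters consent — satisfied.
(ii) ≥100 ft from school — met.
(iii) age ≥ 16 — not met.
(b): T AND T AND F → false.
(c) fee paid — not met.
(1) = F OR F OR F = false.
(2) no code violations — satisfied.
Overall: F AND T → false.
Exception (food handler cert.) — not satisfied.
Result: main false OR exception false → false.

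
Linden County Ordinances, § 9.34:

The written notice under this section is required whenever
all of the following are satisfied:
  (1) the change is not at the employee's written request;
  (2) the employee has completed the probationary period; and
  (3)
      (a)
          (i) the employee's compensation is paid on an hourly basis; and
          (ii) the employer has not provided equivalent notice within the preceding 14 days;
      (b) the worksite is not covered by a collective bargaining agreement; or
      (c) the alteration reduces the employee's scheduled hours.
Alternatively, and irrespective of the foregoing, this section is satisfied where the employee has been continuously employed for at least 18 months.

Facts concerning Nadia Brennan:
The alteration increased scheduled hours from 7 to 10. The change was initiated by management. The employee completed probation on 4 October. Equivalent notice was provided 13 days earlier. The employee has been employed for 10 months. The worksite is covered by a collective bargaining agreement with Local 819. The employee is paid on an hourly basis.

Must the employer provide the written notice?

(1) not employee-requested — met.
(2) past probation — met.
(i) hourly-paid — satisfied.
(ii) no recent notice — not satisfied.
(a) = T AND F = false.
(b) no CBA — not met.
(c) hours reduced — not satisfied.
So (3) is not satisfied (F OR F OR F).
Overall: T AND T AND F → false.
Exception (tenure ≥ 18 mo.) — not satisfied.
Result: main false OR exception false → false.

No — not required.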